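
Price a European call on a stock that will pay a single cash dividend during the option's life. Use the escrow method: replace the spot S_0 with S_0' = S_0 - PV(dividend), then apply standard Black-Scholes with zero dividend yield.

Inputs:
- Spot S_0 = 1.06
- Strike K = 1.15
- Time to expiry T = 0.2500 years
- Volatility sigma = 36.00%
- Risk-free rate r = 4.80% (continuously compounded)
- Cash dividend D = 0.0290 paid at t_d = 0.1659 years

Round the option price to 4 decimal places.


Answer: Price = 0.0362

Derivation:
PV(D) = D * exp(-r * t_d) = 0.0290 * 0.99206842 = 0.02876998
S_0' = S_0 - PV(D) = 1.0600 - 0.02876998 = 1.03123002
d1 = (ln(S_0'/K) + (r + sigma^2/2)*T) / (sigma*sqrt(T)) = -0.44894257
d2 = d1 - sigma*sqrt(T) = -0.62894257
exp(-rT) = 0.98807171
N(d1) = 0.32673654; N(d2) = 0.26469333
C = S_0' * N(d1) - K * exp(-rT) * N(d2) = 1.03123002 * 0.32673654 - 1.1500 * 0.98807171 * 0.26469333 = 0.0362


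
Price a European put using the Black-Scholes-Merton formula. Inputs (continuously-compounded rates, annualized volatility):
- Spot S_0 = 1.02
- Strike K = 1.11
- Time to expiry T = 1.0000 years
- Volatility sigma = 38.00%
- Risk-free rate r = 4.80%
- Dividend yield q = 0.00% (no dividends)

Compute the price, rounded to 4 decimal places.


d1 = (ln(S/K) + (r - q + 0.5*sigma^2) * T) / (sigma * sqrt(T)) = 0.09379635
d2 = d1 - sigma * sqrt(T) = -0.28620365
exp(-rT) = 0.95313379; exp(-qT) = 1.00000000
P = K * exp(-rT) * N(-d2) - S_0 * exp(-qT) * N(-d1)
N(-d1) = 0.46263547; N(-d2) = 0.61263893
P = 1.1100 * 0.95313379 * 0.61263893 - 1.0200 * 1.00000000 * 0.46263547 = 0.1763

Answer: Price = 0.1763


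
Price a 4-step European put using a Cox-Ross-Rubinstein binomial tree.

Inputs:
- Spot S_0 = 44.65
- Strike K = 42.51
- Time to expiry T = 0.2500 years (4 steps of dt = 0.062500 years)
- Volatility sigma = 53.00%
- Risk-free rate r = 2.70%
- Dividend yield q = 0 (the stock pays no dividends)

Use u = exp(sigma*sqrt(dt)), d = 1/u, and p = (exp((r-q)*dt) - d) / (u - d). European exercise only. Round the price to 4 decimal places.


dt = T/N = 0.062500
u = exp(sigma*sqrt(dt)) = 1.141679; d = 1/u = 0.875903
p = (exp((r-q)*dt) - d) / (u - d) = 0.473278
Discount per step: exp(-r*dt) = 0.998314
Stock lattice S(k, i) with i counting down-moves:
  k=0: S(0,0) = 44.6500
  k=1: S(1,0) = 50.9760; S(1,1) = 39.1091
  k=2: S(2,0) = 58.1982; S(2,1) = 44.6500; S(2,2) = 34.2557
  k=3: S(3,0) = 66.4437; S(3,1) = 50.9760; S(3,2) = 39.1091; S(3,3) = 30.0047
  k=4: S(4,0) = 75.8573; S(4,1) = 58.1982; S(4,2) = 44.6500; S(4,3) = 34.2557; S(4,4) = 26.2812
Terminal payoffs V(N, i) = max(K - S_T, 0):
  V(4,0) = 0.000000; V(4,1) = 0.000000; V(4,2) = 0.000000; V(4,3) = 8.254254; V(4,4) = 16.228788
Backward induction: V(k, i) = exp(-r*dt) * [p * V(k+1, i) + (1-p) * V(k+1, i+1)].
  V(3,0) = exp(-r*dt) * [p*0.000000 + (1-p)*0.000000] = 0.000000
  V(3,1) = exp(-r*dt) * [p*0.000000 + (1-p)*0.000000] = 0.000000
  V(3,2) = exp(-r*dt) * [p*0.000000 + (1-p)*8.254254] = 4.340366
  V(3,3) = exp(-r*dt) * [p*8.254254 + (1-p)*16.228788] = 12.433617
  V(2,0) = exp(-r*dt) * [p*0.000000 + (1-p)*0.000000] = 0.000000
  V(2,1) = exp(-r*dt) * [p*0.000000 + (1-p)*4.340366] = 2.282311
  V(2,2) = exp(-r*dt) * [p*4.340366 + (1-p)*12.433617] = 8.588753
  V(1,0) = exp(-r*dt) * [p*0.000000 + (1-p)*2.282311] = 1.200117
  V(1,1) = exp(-r*dt) * [p*2.282311 + (1-p)*8.588753] = 5.594604
  V(0,0) = exp(-r*dt) * [p*1.200117 + (1-p)*5.594604] = 3.508863

Answer: Price = V(0,0) = 3.5089


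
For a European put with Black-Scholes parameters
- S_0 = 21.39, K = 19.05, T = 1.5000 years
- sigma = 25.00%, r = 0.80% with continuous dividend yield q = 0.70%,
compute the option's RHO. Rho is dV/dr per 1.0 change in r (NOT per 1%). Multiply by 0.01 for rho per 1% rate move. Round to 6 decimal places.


d1 = 0.5363775766; d2 = 0.2301913588
phi(d1) = 0.3454908963; exp(-qT) = 0.9895549326; exp(-rT) = 0.9880717129
N(-d2) = 0.4089715381
Rho = -K*T*exp(-rT)*N(-d2) = -19.0500 * 1.5000 * 0.9880717129 * 0.4089715381 = -11.546963

Answer: Rho = -11.546963


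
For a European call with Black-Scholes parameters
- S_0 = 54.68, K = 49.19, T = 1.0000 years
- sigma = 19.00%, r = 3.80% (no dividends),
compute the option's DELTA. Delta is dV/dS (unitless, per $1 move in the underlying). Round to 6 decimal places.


d1 = 0.8518824266; d2 = 0.6618824266
phi(d1) = 0.2775399568; exp(-qT) = 1.0000000000; exp(-rT) = 0.9627129409
N(d1) = 0.8028603243
Delta = exp(-qT) * N(d1) = 1.0000000000 * 0.8028603243 = 0.802860

Answer: Delta = 0.802860


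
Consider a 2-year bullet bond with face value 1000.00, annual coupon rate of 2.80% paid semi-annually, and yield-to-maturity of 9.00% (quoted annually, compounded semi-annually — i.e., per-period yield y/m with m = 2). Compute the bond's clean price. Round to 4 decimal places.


Answer: Price = 888.7867

Derivation:
Coupon per period c = face * coupon_rate / m = 14.000000
Periods per year m = 2; per-period yield y/m = 0.045000
Number of cashflows N = 4
Cashflows (t years, CF_t, discount factor 1/(1+y/m)^(m*t), PV):
  t = 0.5000: CF_t = 14.000000, DF = 0.956938, PV = 13.397129
  t = 1.0000: CF_t = 14.000000, DF = 0.915730, PV = 12.820219
  t = 1.5000: CF_t = 14.000000, DF = 0.876297, PV = 12.268152
  t = 2.0000: CF_t = 1014.000000, DF = 0.838561, PV = 850.301202
Price P = sum_t PV_t = 888.786703


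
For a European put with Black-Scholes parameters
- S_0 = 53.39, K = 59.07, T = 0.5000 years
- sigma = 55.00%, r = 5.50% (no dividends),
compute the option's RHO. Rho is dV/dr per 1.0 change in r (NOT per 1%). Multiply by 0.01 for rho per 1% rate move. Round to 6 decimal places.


Answer: Rho = -18.659765

Derivation:
d1 = 0.0052076002; d2 = -0.3837011294
phi(d1) = 0.3989368710; exp(-qT) = 1.0000000000; exp(-rT) = 0.9728746826
N(-d2) = 0.6494000123
Rho = -K*T*exp(-rT)*N(-d2) = -59.0700 * 0.5000 * 0.9728746826 * 0.6494000123 = -18.659765


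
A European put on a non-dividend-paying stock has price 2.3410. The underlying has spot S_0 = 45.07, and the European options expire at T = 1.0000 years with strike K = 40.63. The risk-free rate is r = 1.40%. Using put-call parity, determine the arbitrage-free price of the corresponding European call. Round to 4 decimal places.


Answer: Call price = 7.3459

Derivation:
Put-call parity: C - P = S_0 * exp(-qT) - K * exp(-rT).
S_0 * exp(-qT) = 45.0700 * 1.00000000 = 45.07000000
K * exp(-rT) = 40.6300 * 0.98609754 = 40.06514322
C = P + S*exp(-qT) - K*exp(-rT)
C = 2.3410 + 45.07000000 - 40.06514322 = 7.3459


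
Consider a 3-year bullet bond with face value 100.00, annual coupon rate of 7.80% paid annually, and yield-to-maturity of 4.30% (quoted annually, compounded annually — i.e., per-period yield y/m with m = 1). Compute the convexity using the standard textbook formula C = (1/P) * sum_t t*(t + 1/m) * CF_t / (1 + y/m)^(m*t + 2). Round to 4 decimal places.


Answer: Convexity = 10.0434

Derivation:
Coupon per period c = face * coupon_rate / m = 7.800000
Periods per year m = 1; per-period yield y/m = 0.043000
Number of cashflows N = 3
Cashflows (t years, CF_t, discount factor 1/(1+y/m)^(m*t), PV):
  t = 1.0000: CF_t = 7.800000, DF = 0.958773, PV = 7.478428
  t = 2.0000: CF_t = 7.800000, DF = 0.919245, PV = 7.170113
  t = 3.0000: CF_t = 107.800000, DF = 0.881347, PV = 95.009238
Price P = sum_t PV_t = 109.657779
Convexity numerator sum_t t*(t + 1/m) * CF_t / (1+y/m)^(m*t + 2):
  t = 1.0000: term = 13.749018
  t = 2.0000: term = 39.546552
  t = 3.0000: term = 1048.041463
Convexity = (1/P) * sum = 1101.337032 / 109.657779 = 10.043401


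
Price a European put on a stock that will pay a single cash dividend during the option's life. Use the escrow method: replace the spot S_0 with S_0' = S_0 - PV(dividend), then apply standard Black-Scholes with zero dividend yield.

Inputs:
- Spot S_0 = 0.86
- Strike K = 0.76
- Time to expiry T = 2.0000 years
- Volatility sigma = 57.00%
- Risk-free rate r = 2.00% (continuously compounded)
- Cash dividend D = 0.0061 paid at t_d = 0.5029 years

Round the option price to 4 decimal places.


PV(D) = D * exp(-r * t_d) = 0.0061 * 0.98999241 = 0.00603895
S_0' = S_0 - PV(D) = 0.8600 - 0.00603895 = 0.85396105
d1 = (ln(S_0'/K) + (r + sigma^2/2)*T) / (sigma*sqrt(T)) = 0.59727839
d2 = d1 - sigma*sqrt(T) = -0.20882334
exp(-rT) = 0.96078944
N(-d1) = 0.27516076; N(-d2) = 0.58270692
P = K * exp(-rT) * N(-d2) - S_0' * N(-d1) = 0.7600 * 0.96078944 * 0.58270692 - 0.85396105 * 0.27516076 = 0.1905

Answer: Price = 0.1905


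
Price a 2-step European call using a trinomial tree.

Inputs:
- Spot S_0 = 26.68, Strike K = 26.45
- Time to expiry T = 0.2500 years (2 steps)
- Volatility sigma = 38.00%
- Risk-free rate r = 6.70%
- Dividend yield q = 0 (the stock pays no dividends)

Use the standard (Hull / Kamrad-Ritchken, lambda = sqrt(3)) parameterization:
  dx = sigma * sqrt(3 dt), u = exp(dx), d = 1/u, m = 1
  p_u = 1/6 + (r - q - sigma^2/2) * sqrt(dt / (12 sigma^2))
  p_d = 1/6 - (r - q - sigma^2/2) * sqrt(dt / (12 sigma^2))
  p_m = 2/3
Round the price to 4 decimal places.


Answer: Price = V(0,0) = 2.1086

Derivation:
dt = T/N = 0.125000; dx = sigma*sqrt(3*dt) = 0.232702
u = exp(dx) = 1.262005; d = 1/u = 0.792390
p_u = 0.165270, p_m = 0.666667, p_d = 0.168063
Discount per step: exp(-r*dt) = 0.991660
Stock lattice S(k, j) with j the centered position index:
  k=0: S(0,+0) = 26.6800
  k=1: S(1,-1) = 21.1410; S(1,+0) = 26.6800; S(1,+1) = 33.6703
  k=2: S(2,-2) = 16.7519; S(2,-1) = 21.1410; S(2,+0) = 26.6800; S(2,+1) = 33.6703; S(2,+2) = 42.4921
Terminal payoffs V(N, j) = max(S_T - K, 0):
  V(2,-2) = 0.000000; V(2,-1) = 0.000000; V(2,+0) = 0.230000; V(2,+1) = 7.220287; V(2,+2) = 16.042062
Backward induction: V(k, j) = exp(-r*dt) * [p_u * V(k+1, j+1) + p_m * V(k+1, j) + p_d * V(k+1, j-1)]
  V(1,-1) = exp(-r*dt) * [p_u*0.230000 + p_m*0.000000 + p_d*0.000000] = 0.037695
  V(1,+0) = exp(-r*dt) * [p_u*7.220287 + p_m*0.230000 + p_d*0.000000] = 1.335399
  V(1,+1) = exp(-r*dt) * [p_u*16.042062 + p_m*7.220287 + p_d*0.230000] = 7.440872
  V(0,+0) = exp(-r*dt) * [p_u*7.440872 + p_m*1.335399 + p_d*0.037695] = 2.108621


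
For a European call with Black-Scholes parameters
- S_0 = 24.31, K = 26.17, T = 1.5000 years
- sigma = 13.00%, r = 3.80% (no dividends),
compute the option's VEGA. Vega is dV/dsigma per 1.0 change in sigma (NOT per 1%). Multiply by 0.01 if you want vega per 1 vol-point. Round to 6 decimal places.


Answer: Vega = 11.874083

Derivation:
d1 = -0.0254428387; d2 = -0.1846596720
phi(d1) = 0.3988131760; exp(-qT) = 1.0000000000; exp(-rT) = 0.9445940694
Vega = S * exp(-qT) * phi(d1) * sqrt(T) = 24.3100 * 1.0000000000 * 0.3988131760 * 1.2247448714 = 11.874083


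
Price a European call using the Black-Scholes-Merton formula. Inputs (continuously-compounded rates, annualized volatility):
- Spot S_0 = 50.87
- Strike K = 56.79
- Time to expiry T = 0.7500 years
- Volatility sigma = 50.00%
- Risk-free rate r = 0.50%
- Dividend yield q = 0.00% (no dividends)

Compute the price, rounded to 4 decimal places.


d1 = (ln(S/K) + (r - q + 0.5*sigma^2) * T) / (sigma * sqrt(T)) = -0.02906819
d2 = d1 - sigma * sqrt(T) = -0.46208089
exp(-rT) = 0.99625702; exp(-qT) = 1.00000000
C = S_0 * exp(-qT) * N(d1) - K * exp(-rT) * N(d2)
N(d1) = 0.48840510; N(d2) = 0.32201166
C = 50.8700 * 1.00000000 * 0.48840510 - 56.7900 * 0.99625702 * 0.32201166 = 6.6266

Answer: Price = 6.6266


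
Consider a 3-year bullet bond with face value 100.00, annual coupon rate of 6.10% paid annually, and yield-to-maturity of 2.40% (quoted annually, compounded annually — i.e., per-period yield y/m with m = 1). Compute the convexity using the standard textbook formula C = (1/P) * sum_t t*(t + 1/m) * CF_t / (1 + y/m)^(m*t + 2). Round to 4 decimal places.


Answer: Convexity = 10.6294

Derivation:
Coupon per period c = face * coupon_rate / m = 6.100000
Periods per year m = 1; per-period yield y/m = 0.024000
Number of cashflows N = 3
Cashflows (t years, CF_t, discount factor 1/(1+y/m)^(m*t), PV):
  t = 1.0000: CF_t = 6.100000, DF = 0.976562, PV = 5.957031
  t = 2.0000: CF_t = 6.100000, DF = 0.953674, PV = 5.817413
  t = 3.0000: CF_t = 106.100000, DF = 0.931323, PV = 98.813325
Price P = sum_t PV_t = 110.587770
Convexity numerator sum_t t*(t + 1/m) * CF_t / (1+y/m)^(m*t + 2):
  t = 1.0000: term = 11.362135
  t = 2.0000: term = 33.287506
  t = 3.0000: term = 1130.828764
Convexity = (1/P) * sum = 1175.478405 / 110.587770 = 10.629371


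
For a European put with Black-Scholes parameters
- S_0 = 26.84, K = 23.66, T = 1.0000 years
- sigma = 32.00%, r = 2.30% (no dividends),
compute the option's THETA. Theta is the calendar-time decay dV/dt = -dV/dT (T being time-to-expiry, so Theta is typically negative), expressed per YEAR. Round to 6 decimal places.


Answer: Theta = -1.206418

Derivation:
d1 = 0.6259607924; d2 = 0.3059607924
phi(d1) = 0.3279638172; exp(-qT) = 1.0000000000; exp(-rT) = 0.9772624838
Theta = -S*exp(-qT)*phi(d1)*sigma/(2*sqrt(T)) + r*K*exp(-rT)*N(-d2) - q*S*exp(-qT)*N(-d1)
N(-d1) = 0.2656703292; N(-d2) = 0.3798172491; sqrt(T) = 1.0000000000
Term 1 = -26.8400 * 1.0000000000 * 0.3279638172 * 0.3200 / (2 * 1.0000000000) = -1.4084078166
Term 2 = 0.0230 * 23.6600 * 0.9772624838 * 0.3798172491 = 0.2019893573
Term 3 = 0 (no dividend yield, q = 0)
Theta = -1.4084078166 + (0.2019893573) + (0.0000000000) = -1.206418


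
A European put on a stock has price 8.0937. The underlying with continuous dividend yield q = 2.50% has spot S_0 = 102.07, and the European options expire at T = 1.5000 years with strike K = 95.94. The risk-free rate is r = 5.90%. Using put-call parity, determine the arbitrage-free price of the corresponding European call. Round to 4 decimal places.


Answer: Call price = 18.5928

Derivation:
Put-call parity: C - P = S_0 * exp(-qT) - K * exp(-rT).
S_0 * exp(-qT) = 102.0700 * 0.96319442 = 98.31325422
K * exp(-rT) = 95.9400 * 0.91530311 = 87.81418044
C = P + S*exp(-qT) - K*exp(-rT)
C = 8.0937 + 98.31325422 - 87.81418044 = 18.5928


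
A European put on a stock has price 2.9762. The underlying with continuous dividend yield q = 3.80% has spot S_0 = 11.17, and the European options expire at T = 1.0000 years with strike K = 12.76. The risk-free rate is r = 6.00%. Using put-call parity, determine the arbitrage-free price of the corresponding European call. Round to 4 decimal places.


Answer: Call price = 1.7128

Derivation:
Put-call parity: C - P = S_0 * exp(-qT) - K * exp(-rT).
S_0 * exp(-qT) = 11.1700 * 0.96271294 = 10.75350355
K * exp(-rT) = 12.7600 * 0.94176453 = 12.01691545
C = P + S*exp(-qT) - K*exp(-rT)
C = 2.9762 + 10.75350355 - 12.01691545 = 1.7128


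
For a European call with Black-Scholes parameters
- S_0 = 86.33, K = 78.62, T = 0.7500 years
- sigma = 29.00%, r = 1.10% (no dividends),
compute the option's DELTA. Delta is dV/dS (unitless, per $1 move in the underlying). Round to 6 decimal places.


d1 = 0.5309175397; d2 = 0.2797701727
phi(d1) = 0.3464990333; exp(-qT) = 1.0000000000; exp(-rT) = 0.9917839379
N(d1) = 0.7022620386
Delta = exp(-qT) * N(d1) = 1.0000000000 * 0.7022620386 = 0.702262

Answer: Delta = 0.702262


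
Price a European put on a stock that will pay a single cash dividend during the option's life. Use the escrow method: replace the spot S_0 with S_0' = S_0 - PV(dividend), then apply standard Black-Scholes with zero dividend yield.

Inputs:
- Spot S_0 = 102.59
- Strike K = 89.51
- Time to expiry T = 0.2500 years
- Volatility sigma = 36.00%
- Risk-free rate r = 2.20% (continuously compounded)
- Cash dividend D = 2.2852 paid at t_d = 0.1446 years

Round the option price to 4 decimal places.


PV(D) = D * exp(-r * t_d) = 2.2852 * 0.99682385 = 2.27794187
S_0' = S_0 - PV(D) = 102.5900 - 2.27794187 = 100.31205813
d1 = (ln(S_0'/K) + (r + sigma^2/2)*T) / (sigma*sqrt(T)) = 0.75353087
d2 = d1 - sigma*sqrt(T) = 0.57353087
exp(-rT) = 0.99451510
N(-d1) = 0.22556548; N(-d2) = 0.28314265
P = K * exp(-rT) * N(-d2) - S_0' * N(-d1) = 89.5100 * 0.99451510 * 0.28314265 - 100.31205813 * 0.22556548 = 2.5782

Answer: Price = 2.5782


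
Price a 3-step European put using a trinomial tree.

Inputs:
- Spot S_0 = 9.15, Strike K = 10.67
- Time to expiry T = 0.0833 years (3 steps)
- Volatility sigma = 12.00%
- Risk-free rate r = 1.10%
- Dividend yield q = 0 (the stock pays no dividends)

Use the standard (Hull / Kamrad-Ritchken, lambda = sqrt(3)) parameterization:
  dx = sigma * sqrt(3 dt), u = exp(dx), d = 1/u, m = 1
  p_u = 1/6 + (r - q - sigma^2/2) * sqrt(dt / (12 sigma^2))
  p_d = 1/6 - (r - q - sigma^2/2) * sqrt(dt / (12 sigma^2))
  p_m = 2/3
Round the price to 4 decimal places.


Answer: Price = V(0,0) = 1.5102

Derivation:
dt = T/N = 0.027767; dx = sigma*sqrt(3*dt) = 0.034634
u = exp(dx) = 1.035241; d = 1/u = 0.965959
p_u = 0.168190, p_m = 0.666667, p_d = 0.165143
Discount per step: exp(-r*dt) = 0.999695
Stock lattice S(k, j) with j the centered position index:
  k=0: S(0,+0) = 9.1500
  k=1: S(1,-1) = 8.8385; S(1,+0) = 9.1500; S(1,+1) = 9.4725
  k=2: S(2,-2) = 8.5376; S(2,-1) = 8.8385; S(2,+0) = 9.1500; S(2,+1) = 9.4725; S(2,+2) = 9.8063
  k=3: S(3,-3) = 8.2470; S(3,-2) = 8.5376; S(3,-1) = 8.8385; S(3,+0) = 9.1500; S(3,+1) = 9.4725; S(3,+2) = 9.8063; S(3,+3) = 10.1519
Terminal payoffs V(N, j) = max(K - S_T, 0):
  V(3,-3) = 2.422983; V(3,-2) = 2.132351; V(3,-1) = 1.831477; V(3,+0) = 1.520000; V(3,+1) = 1.197546; V(3,+2) = 0.863729; V(3,+3) = 0.518148
Backward induction: V(k, j) = exp(-r*dt) * [p_u * V(k+1, j+1) + p_m * V(k+1, j) + p_d * V(k+1, j-1)]
  V(2,-2) = exp(-r*dt) * [p_u*1.831477 + p_m*2.132351 + p_d*2.422983] = 2.129092
  V(2,-1) = exp(-r*dt) * [p_u*1.520000 + p_m*1.831477 + p_d*2.132351] = 1.828218
  V(2,+0) = exp(-r*dt) * [p_u*1.197546 + p_m*1.520000 + p_d*1.831477] = 1.516742
  V(2,+1) = exp(-r*dt) * [p_u*0.863729 + p_m*1.197546 + p_d*1.520000] = 1.194288
  V(2,+2) = exp(-r*dt) * [p_u*0.518148 + p_m*0.863729 + p_d*1.197546] = 0.860471
  V(1,-1) = exp(-r*dt) * [p_u*1.516742 + p_m*1.828218 + p_d*2.129092] = 1.824961
  V(1,+0) = exp(-r*dt) * [p_u*1.194288 + p_m*1.516742 + p_d*1.828218] = 1.513484
  V(1,+1) = exp(-r*dt) * [p_u*0.860471 + p_m*1.194288 + p_d*1.516742] = 1.191031
  V(0,+0) = exp(-r*dt) * [p_u*1.191031 + p_m*1.513484 + p_d*1.824961] = 1.510228


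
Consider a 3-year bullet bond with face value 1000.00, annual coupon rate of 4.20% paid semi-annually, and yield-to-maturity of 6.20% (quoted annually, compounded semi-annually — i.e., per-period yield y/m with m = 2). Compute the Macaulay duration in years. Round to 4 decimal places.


Answer: Macaulay duration = 2.8448 years

Derivation:
Coupon per period c = face * coupon_rate / m = 21.000000
Periods per year m = 2; per-period yield y/m = 0.031000
Number of cashflows N = 6
Cashflows (t years, CF_t, discount factor 1/(1+y/m)^(m*t), PV):
  t = 0.5000: CF_t = 21.000000, DF = 0.969932, PV = 20.368574
  t = 1.0000: CF_t = 21.000000, DF = 0.940768, PV = 19.756134
  t = 1.5000: CF_t = 21.000000, DF = 0.912481, PV = 19.162109
  t = 2.0000: CF_t = 21.000000, DF = 0.885045, PV = 18.585944
  t = 2.5000: CF_t = 21.000000, DF = 0.858434, PV = 18.027104
  t = 3.0000: CF_t = 1021.000000, DF = 0.832622, PV = 850.107309
Price P = sum_t PV_t = 946.007175
Macaulay numerator sum_t t * PV_t:
  t * PV_t at t = 0.5000: 10.184287
  t * PV_t at t = 1.0000: 19.756134
  t * PV_t at t = 1.5000: 28.743163
  t * PV_t at t = 2.0000: 37.171889
  t * PV_t at t = 2.5000: 45.067760
  t * PV_t at t = 3.0000: 2550.321928
Macaulay duration D = (sum_t t * PV_t) / P = 2691.245162 / 946.007175 = 2.844846


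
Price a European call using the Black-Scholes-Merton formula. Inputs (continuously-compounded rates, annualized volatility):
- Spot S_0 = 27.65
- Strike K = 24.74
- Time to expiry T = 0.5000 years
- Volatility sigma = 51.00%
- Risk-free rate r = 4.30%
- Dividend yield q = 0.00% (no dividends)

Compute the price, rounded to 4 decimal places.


d1 = (ln(S/K) + (r - q + 0.5*sigma^2) * T) / (sigma * sqrt(T)) = 0.54829715
d2 = d1 - sigma * sqrt(T) = 0.18767269
exp(-rT) = 0.97872948; exp(-qT) = 1.00000000
C = S_0 * exp(-qT) * N(d1) - K * exp(-rT) * N(d2)
N(d1) = 0.70825606; N(d2) = 0.57443338
C = 27.6500 * 1.00000000 * 0.70825606 - 24.7400 * 0.97872948 * 0.57443338 = 5.6741

Answer: Price = 5.6741


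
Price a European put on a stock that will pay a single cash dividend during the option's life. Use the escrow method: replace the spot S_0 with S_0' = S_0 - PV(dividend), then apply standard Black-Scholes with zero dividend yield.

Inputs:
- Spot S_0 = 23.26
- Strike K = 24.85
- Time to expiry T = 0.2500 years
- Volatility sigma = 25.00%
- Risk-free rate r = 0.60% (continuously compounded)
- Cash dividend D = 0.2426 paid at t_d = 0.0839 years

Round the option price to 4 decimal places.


PV(D) = D * exp(-r * t_d) = 0.2426 * 0.99949673 = 0.24247791
S_0' = S_0 - PV(D) = 23.2600 - 0.24247791 = 23.01752209
d1 = (ln(S_0'/K) + (r + sigma^2/2)*T) / (sigma*sqrt(T)) = -0.53831597
d2 = d1 - sigma*sqrt(T) = -0.66331597
exp(-rT) = 0.99850112
N(-d1) = 0.70482054; N(-d2) = 0.74643590
P = K * exp(-rT) * N(-d2) - S_0' * N(-d1) = 24.8500 * 0.99850112 * 0.74643590 - 23.01752209 * 0.70482054 = 2.2979

Answer: Price = 2.2979


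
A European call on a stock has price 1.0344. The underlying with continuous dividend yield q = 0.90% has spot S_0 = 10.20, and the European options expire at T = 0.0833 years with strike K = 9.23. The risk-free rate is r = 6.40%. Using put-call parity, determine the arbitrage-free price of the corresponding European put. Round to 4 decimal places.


Answer: Put price = 0.0230

Derivation:
Put-call parity: C - P = S_0 * exp(-qT) - K * exp(-rT).
S_0 * exp(-qT) = 10.2000 * 0.99925058 = 10.19235593
K * exp(-rT) = 9.2300 * 0.99468299 = 9.18092396
P = C - S*exp(-qT) + K*exp(-rT)
P = 1.0344 - 10.19235593 + 9.18092396 = 0.0230


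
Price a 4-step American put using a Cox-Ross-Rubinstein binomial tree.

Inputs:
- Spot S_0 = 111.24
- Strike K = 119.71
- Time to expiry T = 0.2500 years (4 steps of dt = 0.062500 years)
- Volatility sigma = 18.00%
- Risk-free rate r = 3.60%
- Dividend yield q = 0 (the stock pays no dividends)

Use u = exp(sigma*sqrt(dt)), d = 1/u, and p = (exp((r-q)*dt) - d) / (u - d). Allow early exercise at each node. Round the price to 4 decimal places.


dt = T/N = 0.062500
u = exp(sigma*sqrt(dt)) = 1.046028; d = 1/u = 0.955997
p = (exp((r-q)*dt) - d) / (u - d) = 0.513772
Discount per step: exp(-r*dt) = 0.997753
Stock lattice S(k, i) with i counting down-moves:
  k=0: S(0,0) = 111.2400
  k=1: S(1,0) = 116.3601; S(1,1) = 106.3452
  k=2: S(2,0) = 121.7159; S(2,1) = 111.2400; S(2,2) = 101.6657
  k=3: S(3,0) = 127.3183; S(3,1) = 116.3601; S(3,2) = 106.3452; S(3,3) = 97.1922
  k=4: S(4,0) = 133.1785; S(4,1) = 121.7159; S(4,2) = 111.2400; S(4,3) = 101.6657; S(4,4) = 92.9155
Terminal payoffs V(N, i) = max(K - S_T, 0):
  V(4,0) = 0.000000; V(4,1) = 0.000000; V(4,2) = 8.470000; V(4,3) = 18.044295; V(4,4) = 26.794542
Backward induction: V(k, i) = exp(-r*dt) * [p * V(k+1, i) + (1-p) * V(k+1, i+1)]; then take max(V_cont, immediate exercise) for American.
  V(3,0) = exp(-r*dt) * [p*0.000000 + (1-p)*0.000000] = 0.000000; exercise = 0.000000; V(3,0) = max -> 0.000000
  V(3,1) = exp(-r*dt) * [p*0.000000 + (1-p)*8.470000] = 4.109099; exercise = 3.349861; V(3,1) = max -> 4.109099
  V(3,2) = exp(-r*dt) * [p*8.470000 + (1-p)*18.044295] = 13.095795; exercise = 13.364840; V(3,2) = max -> 13.364840
  V(3,3) = exp(-r*dt) * [p*18.044295 + (1-p)*26.794542] = 22.248797; exercise = 22.517842; V(3,3) = max -> 22.517842
  V(2,0) = exp(-r*dt) * [p*0.000000 + (1-p)*4.109099] = 1.993470; exercise = 0.000000; V(2,0) = max -> 1.993470
  V(2,1) = exp(-r*dt) * [p*4.109099 + (1-p)*13.364840] = 8.590153; exercise = 8.470000; V(2,1) = max -> 8.590153
  V(2,2) = exp(-r*dt) * [p*13.364840 + (1-p)*22.517842] = 17.775250; exercise = 18.044295; V(2,2) = max -> 18.044295
  V(1,0) = exp(-r*dt) * [p*1.993470 + (1-p)*8.590153] = 5.189276; exercise = 3.349861; V(1,0) = max -> 5.189276
  V(1,1) = exp(-r*dt) * [p*8.590153 + (1-p)*18.044295] = 13.157388; exercise = 13.364840; V(1,1) = max -> 13.364840
  V(0,0) = exp(-r*dt) * [p*5.189276 + (1-p)*13.364840] = 9.143871; exercise = 8.470000; V(0,0) = max -> 9.143871

Answer: Price = V(0,0) = 9.1439


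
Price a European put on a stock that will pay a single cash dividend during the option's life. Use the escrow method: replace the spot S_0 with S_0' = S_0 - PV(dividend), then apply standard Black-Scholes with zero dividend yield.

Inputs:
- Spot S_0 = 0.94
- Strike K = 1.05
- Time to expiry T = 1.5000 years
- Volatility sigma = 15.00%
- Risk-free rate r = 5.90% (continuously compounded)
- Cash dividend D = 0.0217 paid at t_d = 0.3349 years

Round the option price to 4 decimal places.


Answer: Price = 0.0920

Derivation:
PV(D) = D * exp(-r * t_d) = 0.0217 * 0.98043483 = 0.02127544
S_0' = S_0 - PV(D) = 0.9400 - 0.02127544 = 0.91872456
d1 = (ln(S_0'/K) + (r + sigma^2/2)*T) / (sigma*sqrt(T)) = -0.15341469
d2 = d1 - sigma*sqrt(T) = -0.33712642
exp(-rT) = 0.91530311
N(-d1) = 0.56096437; N(-d2) = 0.63198920
P = K * exp(-rT) * N(-d2) - S_0' * N(-d1) = 1.0500 * 0.91530311 * 0.63198920 - 0.91872456 * 0.56096437 = 0.0920


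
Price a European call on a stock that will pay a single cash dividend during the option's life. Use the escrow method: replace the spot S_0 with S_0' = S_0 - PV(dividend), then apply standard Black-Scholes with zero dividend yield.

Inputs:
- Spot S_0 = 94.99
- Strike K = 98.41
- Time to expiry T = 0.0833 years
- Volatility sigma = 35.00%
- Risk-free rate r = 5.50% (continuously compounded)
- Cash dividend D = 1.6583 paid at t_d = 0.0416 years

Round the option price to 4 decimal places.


PV(D) = D * exp(-r * t_d) = 1.6583 * 0.99771462 = 1.65451015
S_0' = S_0 - PV(D) = 94.9900 - 1.65451015 = 93.33548985
d1 = (ln(S_0'/K) + (r + sigma^2/2)*T) / (sigma*sqrt(T)) = -0.42823258
d2 = d1 - sigma*sqrt(T) = -0.52924867
exp(-rT) = 0.99542898
N(d1) = 0.33424090; N(d2) = 0.29831648
C = S_0' * N(d1) - K * exp(-rT) * N(d2) = 93.33548985 * 0.33424090 - 98.4100 * 0.99542898 * 0.29831648 = 1.9734

Answer: Price = 1.9734


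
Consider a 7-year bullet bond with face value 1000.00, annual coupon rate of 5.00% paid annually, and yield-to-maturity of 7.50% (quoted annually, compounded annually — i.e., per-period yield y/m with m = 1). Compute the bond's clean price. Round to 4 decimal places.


Answer: Price = 867.5850

Derivation:
Coupon per period c = face * coupon_rate / m = 50.000000
Periods per year m = 1; per-period yield y/m = 0.075000
Number of cashflows N = 7
Cashflows (t years, CF_t, discount factor 1/(1+y/m)^(m*t), PV):
  t = 1.0000: CF_t = 50.000000, DF = 0.930233, PV = 46.511628
  t = 2.0000: CF_t = 50.000000, DF = 0.865333, PV = 43.266631
  t = 3.0000: CF_t = 50.000000, DF = 0.804961, PV = 40.248028
  t = 4.0000: CF_t = 50.000000, DF = 0.748801, PV = 37.440026
  t = 5.0000: CF_t = 50.000000, DF = 0.696559, PV = 34.827932
  t = 6.0000: CF_t = 50.000000, DF = 0.647962, PV = 32.398076
  t = 7.0000: CF_t = 1050.000000, DF = 0.602755, PV = 632.892646
Price P = sum_t PV_t = 867.584967


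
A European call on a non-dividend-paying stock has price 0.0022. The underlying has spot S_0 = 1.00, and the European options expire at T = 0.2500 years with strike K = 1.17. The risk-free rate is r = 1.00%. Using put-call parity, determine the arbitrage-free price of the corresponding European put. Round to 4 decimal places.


Put-call parity: C - P = S_0 * exp(-qT) - K * exp(-rT).
S_0 * exp(-qT) = 1.0000 * 1.00000000 = 1.00000000
K * exp(-rT) = 1.1700 * 0.99750312 = 1.16707865
P = C - S*exp(-qT) + K*exp(-rT)
P = 0.0022 - 1.00000000 + 1.16707865 = 0.1693

Answer: Put price = 0.1693


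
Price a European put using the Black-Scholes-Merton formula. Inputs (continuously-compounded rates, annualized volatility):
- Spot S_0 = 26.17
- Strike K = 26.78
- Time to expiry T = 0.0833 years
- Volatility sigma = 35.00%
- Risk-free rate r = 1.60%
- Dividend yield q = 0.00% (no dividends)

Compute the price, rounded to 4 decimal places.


d1 = (ln(S/K) + (r - q + 0.5*sigma^2) * T) / (sigma * sqrt(T)) = -0.16439657
d2 = d1 - sigma * sqrt(T) = -0.26541266
exp(-rT) = 0.99866809; exp(-qT) = 1.00000000
P = K * exp(-rT) * N(-d2) - S_0 * exp(-qT) * N(-d1)
N(-d1) = 0.56529052; N(-d2) = 0.60465421
P = 26.7800 * 0.99866809 * 0.60465421 - 26.1700 * 1.00000000 * 0.56529052 = 1.3774

Answer: Price = 1.3774


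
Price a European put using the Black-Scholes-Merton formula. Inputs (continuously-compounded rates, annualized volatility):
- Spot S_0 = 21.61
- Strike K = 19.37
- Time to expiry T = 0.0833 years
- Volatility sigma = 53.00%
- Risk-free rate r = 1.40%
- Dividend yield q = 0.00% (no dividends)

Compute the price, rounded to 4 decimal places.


Answer: Price = 0.4290

Derivation:
d1 = (ln(S/K) + (r - q + 0.5*sigma^2) * T) / (sigma * sqrt(T)) = 0.79949403
d2 = d1 - sigma * sqrt(T) = 0.64652681
exp(-rT) = 0.99883448; exp(-qT) = 1.00000000
P = K * exp(-rT) * N(-d2) - S_0 * exp(-qT) * N(-d1)
N(-d1) = 0.21200200; N(-d2) = 0.25896912
P = 19.3700 * 0.99883448 * 0.25896912 - 21.6100 * 1.00000000 * 0.21200200 = 0.4290


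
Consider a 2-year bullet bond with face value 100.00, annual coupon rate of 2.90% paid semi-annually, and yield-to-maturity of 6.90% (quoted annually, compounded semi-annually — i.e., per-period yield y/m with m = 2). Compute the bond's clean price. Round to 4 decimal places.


Coupon per period c = face * coupon_rate / m = 1.450000
Periods per year m = 2; per-period yield y/m = 0.034500
Number of cashflows N = 4
Cashflows (t years, CF_t, discount factor 1/(1+y/m)^(m*t), PV):
  t = 0.5000: CF_t = 1.450000, DF = 0.966651, PV = 1.401643
  t = 1.0000: CF_t = 1.450000, DF = 0.934413, PV = 1.354899
  t = 1.5000: CF_t = 1.450000, DF = 0.903251, PV = 1.309714
  t = 2.0000: CF_t = 101.450000, DF = 0.873128, PV = 88.578857
Price P = sum_t PV_t = 92.645114

Answer: Price = 92.6451


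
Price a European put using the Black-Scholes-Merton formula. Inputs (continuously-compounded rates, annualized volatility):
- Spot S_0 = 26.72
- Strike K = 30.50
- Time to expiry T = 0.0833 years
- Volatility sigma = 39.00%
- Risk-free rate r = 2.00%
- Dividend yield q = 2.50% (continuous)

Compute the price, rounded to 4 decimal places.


d1 = (ln(S/K) + (r - q + 0.5*sigma^2) * T) / (sigma * sqrt(T)) = -1.12291214
d2 = d1 - sigma * sqrt(T) = -1.23547292
exp(-rT) = 0.99833539; exp(-qT) = 0.99791967
P = K * exp(-rT) * N(-d2) - S_0 * exp(-qT) * N(-d1)
N(-d1) = 0.86926259; N(-d2) = 0.89167273
P = 30.5000 * 0.99833539 * 0.89167273 - 26.7200 * 0.99791967 * 0.86926259 = 3.9724

Answer: Price = 3.9724


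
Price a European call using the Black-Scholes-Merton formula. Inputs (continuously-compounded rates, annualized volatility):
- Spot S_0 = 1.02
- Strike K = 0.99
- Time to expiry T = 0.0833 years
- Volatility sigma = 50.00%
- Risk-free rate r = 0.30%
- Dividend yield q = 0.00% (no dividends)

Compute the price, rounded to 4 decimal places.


Answer: Price = 0.0742

Derivation:
d1 = (ln(S/K) + (r - q + 0.5*sigma^2) * T) / (sigma * sqrt(T)) = 0.28075483
d2 = d1 - sigma * sqrt(T) = 0.13644613
exp(-rT) = 0.99975013; exp(-qT) = 1.00000000
C = S_0 * exp(-qT) * N(d1) - K * exp(-rT) * N(d2)
N(d1) = 0.61055077; N(d2) = 0.55426570
C = 1.0200 * 1.00000000 * 0.61055077 - 0.9900 * 0.99975013 * 0.55426570 = 0.0742


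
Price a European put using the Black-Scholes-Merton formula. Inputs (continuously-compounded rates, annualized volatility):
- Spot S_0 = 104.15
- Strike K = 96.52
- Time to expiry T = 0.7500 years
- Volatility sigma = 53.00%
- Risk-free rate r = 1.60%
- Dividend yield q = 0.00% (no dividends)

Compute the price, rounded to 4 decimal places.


Answer: Price = 14.0437

Derivation:
d1 = (ln(S/K) + (r - q + 0.5*sigma^2) * T) / (sigma * sqrt(T)) = 0.42139909
d2 = d1 - sigma * sqrt(T) = -0.03759438
exp(-rT) = 0.98807171; exp(-qT) = 1.00000000
P = K * exp(-rT) * N(-d2) - S_0 * exp(-qT) * N(-d1)
N(-d1) = 0.33673184; N(-d2) = 0.51499445
P = 96.5200 * 0.98807171 * 0.51499445 - 104.1500 * 1.00000000 * 0.33673184 = 14.0437


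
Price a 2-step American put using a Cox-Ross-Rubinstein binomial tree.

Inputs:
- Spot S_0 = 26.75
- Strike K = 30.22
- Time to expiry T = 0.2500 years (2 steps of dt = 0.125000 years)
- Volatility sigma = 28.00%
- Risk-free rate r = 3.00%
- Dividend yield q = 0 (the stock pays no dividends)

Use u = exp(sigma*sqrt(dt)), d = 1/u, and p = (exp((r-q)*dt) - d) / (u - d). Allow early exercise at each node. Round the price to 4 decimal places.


dt = T/N = 0.125000
u = exp(sigma*sqrt(dt)) = 1.104061; d = 1/u = 0.905747
p = (exp((r-q)*dt) - d) / (u - d) = 0.494216
Discount per step: exp(-r*dt) = 0.996257
Stock lattice S(k, i) with i counting down-moves:
  k=0: S(0,0) = 26.7500
  k=1: S(1,0) = 29.5336; S(1,1) = 24.2287
  k=2: S(2,0) = 32.6069; S(2,1) = 26.7500; S(2,2) = 21.9451
Terminal payoffs V(N, i) = max(K - S_T, 0):
  V(2,0) = 0.000000; V(2,1) = 3.470000; V(2,2) = 8.274885
Backward induction: V(k, i) = exp(-r*dt) * [p * V(k+1, i) + (1-p) * V(k+1, i+1)]; then take max(V_cont, immediate exercise) for American.
  V(1,0) = exp(-r*dt) * [p*0.000000 + (1-p)*3.470000] = 1.748500; exercise = 0.686376; V(1,0) = max -> 1.748500
  V(1,1) = exp(-r*dt) * [p*3.470000 + (1-p)*8.274885] = 5.878147; exercise = 5.991260; V(1,1) = max -> 5.991260
  V(0,0) = exp(-r*dt) * [p*1.748500 + (1-p)*5.991260] = 3.879842; exercise = 3.470000; V(0,0) = max -> 3.879842

Answer: Price = V(0,0) = 3.8798


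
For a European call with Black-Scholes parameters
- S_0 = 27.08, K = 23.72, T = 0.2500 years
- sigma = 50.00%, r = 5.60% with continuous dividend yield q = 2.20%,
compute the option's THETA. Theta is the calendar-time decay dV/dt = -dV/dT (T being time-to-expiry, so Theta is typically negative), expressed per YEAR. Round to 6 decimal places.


Answer: Theta = -4.667297

Derivation:
d1 = 0.6889074957; d2 = 0.4389074957
phi(d1) = 0.3146685860; exp(-qT) = 0.9945150973; exp(-rT) = 0.9860975443
Theta = -S*exp(-qT)*phi(d1)*sigma/(2*sqrt(T)) - r*K*exp(-rT)*N(d2) + q*S*exp(-qT)*N(d1)
N(d1) = 0.7545592589; N(d2) = 0.6696357174; sqrt(T) = 0.5000000000
Term 1 = -27.0800 * 0.9945150973 * 0.3146685860 * 0.5000 / (2 * 0.5000000000) = -4.2372436086
Term 2 = -0.0560 * 23.7200 * 0.9860975443 * 0.6696357174 = -0.8771244136
Term 3 = 0.0220 * 27.0800 * 0.9945150973 * 0.7545592589 = 0.4470705616
Theta = -4.2372436086 + (-0.8771244136) + (0.4470705616) = -4.667297


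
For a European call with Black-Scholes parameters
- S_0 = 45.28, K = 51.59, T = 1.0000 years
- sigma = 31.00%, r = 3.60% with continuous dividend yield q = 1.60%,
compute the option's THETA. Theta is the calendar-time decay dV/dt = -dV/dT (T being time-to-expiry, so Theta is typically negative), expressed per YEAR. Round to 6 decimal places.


d1 = -0.2013303915; d2 = -0.5113303915
phi(d1) = 0.3909383139; exp(-qT) = 0.9841273201; exp(-rT) = 0.9646402935
Theta = -S*exp(-qT)*phi(d1)*sigma/(2*sqrt(T)) - r*K*exp(-rT)*N(d2) + q*S*exp(-qT)*N(d1)
N(d1) = 0.4202201200; N(d2) = 0.3045598638; sqrt(T) = 1.0000000000
Term 1 = -45.2800 * 0.9841273201 * 0.3909383139 * 0.3100 / (2 * 1.0000000000) = -2.7002106149
Term 2 = -0.0360 * 51.5900 * 0.9646402935 * 0.3045598638 = -0.5456398701
Term 3 = 0.0160 * 45.2800 * 0.9841273201 * 0.4202201200 = 0.2996087768
Theta = -2.7002106149 + (-0.5456398701) + (0.2996087768) = -2.946242

Answer: Theta = -2.946242


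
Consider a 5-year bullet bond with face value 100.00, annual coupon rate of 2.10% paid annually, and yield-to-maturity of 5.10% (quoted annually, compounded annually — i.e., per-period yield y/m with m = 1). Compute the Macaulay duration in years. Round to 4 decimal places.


Answer: Macaulay duration = 4.7813 years

Derivation:
Coupon per period c = face * coupon_rate / m = 2.100000
Periods per year m = 1; per-period yield y/m = 0.051000
Number of cashflows N = 5
Cashflows (t years, CF_t, discount factor 1/(1+y/m)^(m*t), PV):
  t = 1.0000: CF_t = 2.100000, DF = 0.951475, PV = 1.998097
  t = 2.0000: CF_t = 2.100000, DF = 0.905304, PV = 1.901139
  t = 3.0000: CF_t = 2.100000, DF = 0.861374, PV = 1.808886
  t = 4.0000: CF_t = 2.100000, DF = 0.819576, PV = 1.721109
  t = 5.0000: CF_t = 102.100000, DF = 0.779806, PV = 79.618165
Price P = sum_t PV_t = 87.047396
Macaulay numerator sum_t t * PV_t:
  t * PV_t at t = 1.0000: 1.998097
  t * PV_t at t = 2.0000: 3.802278
  t * PV_t at t = 3.0000: 5.426657
  t * PV_t at t = 4.0000: 6.884437
  t * PV_t at t = 5.0000: 398.090823
Macaulay duration D = (sum_t t * PV_t) / P = 416.202292 / 87.047396 = 4.781330


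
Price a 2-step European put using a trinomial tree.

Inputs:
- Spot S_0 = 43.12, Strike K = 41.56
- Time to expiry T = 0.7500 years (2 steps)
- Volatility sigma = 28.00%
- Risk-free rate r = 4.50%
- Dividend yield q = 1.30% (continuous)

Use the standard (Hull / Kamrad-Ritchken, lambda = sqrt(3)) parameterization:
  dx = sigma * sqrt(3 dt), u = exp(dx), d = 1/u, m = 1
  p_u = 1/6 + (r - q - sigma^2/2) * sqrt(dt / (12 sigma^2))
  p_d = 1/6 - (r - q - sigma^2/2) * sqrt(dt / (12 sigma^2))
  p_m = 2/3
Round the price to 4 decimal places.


dt = T/N = 0.375000; dx = sigma*sqrt(3*dt) = 0.296985
u = exp(dx) = 1.345795; d = 1/u = 0.743055
p_u = 0.162121, p_m = 0.666667, p_d = 0.171212
Discount per step: exp(-r*dt) = 0.983267
Stock lattice S(k, j) with j the centered position index:
  k=0: S(0,+0) = 43.1200
  k=1: S(1,-1) = 32.0405; S(1,+0) = 43.1200; S(1,+1) = 58.0307
  k=2: S(2,-2) = 23.8079; S(2,-1) = 32.0405; S(2,+0) = 43.1200; S(2,+1) = 58.0307; S(2,+2) = 78.0974
Terminal payoffs V(N, j) = max(K - S_T, 0):
  V(2,-2) = 17.752105; V(2,-1) = 9.519457; V(2,+0) = 0.000000; V(2,+1) = 0.000000; V(2,+2) = 0.000000
Backward induction: V(k, j) = exp(-r*dt) * [p_u * V(k+1, j+1) + p_m * V(k+1, j) + p_d * V(k+1, j-1)]
  V(1,-1) = exp(-r*dt) * [p_u*0.000000 + p_m*9.519457 + p_d*17.752105] = 9.228630
  V(1,+0) = exp(-r*dt) * [p_u*0.000000 + p_m*0.000000 + p_d*9.519457] = 1.602576
  V(1,+1) = exp(-r*dt) * [p_u*0.000000 + p_m*0.000000 + p_d*0.000000] = 0.000000
  V(0,+0) = exp(-r*dt) * [p_u*0.000000 + p_m*1.602576 + p_d*9.228630] = 2.604122

Answer: Price = V(0,0) = 2.6041


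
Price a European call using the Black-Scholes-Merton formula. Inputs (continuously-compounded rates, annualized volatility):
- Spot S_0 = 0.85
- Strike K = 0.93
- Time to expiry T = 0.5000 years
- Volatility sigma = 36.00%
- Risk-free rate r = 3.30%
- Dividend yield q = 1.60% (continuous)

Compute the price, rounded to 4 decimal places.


Answer: Price = 0.0577

Derivation:
d1 = (ln(S/K) + (r - q + 0.5*sigma^2) * T) / (sigma * sqrt(T)) = -0.19267967
d2 = d1 - sigma * sqrt(T) = -0.44723811
exp(-rT) = 0.98363538; exp(-qT) = 0.99203191
C = S_0 * exp(-qT) * N(d1) - K * exp(-rT) * N(d2)
N(d1) = 0.42360492; N(d2) = 0.32735157
C = 0.8500 * 0.99203191 * 0.42360492 - 0.9300 * 0.98363538 * 0.32735157 = 0.0577


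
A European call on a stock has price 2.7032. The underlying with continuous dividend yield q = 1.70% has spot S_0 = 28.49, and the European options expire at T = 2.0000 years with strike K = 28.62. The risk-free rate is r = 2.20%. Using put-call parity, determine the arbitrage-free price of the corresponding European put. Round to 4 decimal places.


Answer: Put price = 2.5536

Derivation:
Put-call parity: C - P = S_0 * exp(-qT) - K * exp(-rT).
S_0 * exp(-qT) = 28.4900 * 0.96657150 = 27.53762217
K * exp(-rT) = 28.6200 * 0.95695396 = 27.38802226
P = C - S*exp(-qT) + K*exp(-rT)
P = 2.7032 - 27.53762217 + 27.38802226 = 2.5536


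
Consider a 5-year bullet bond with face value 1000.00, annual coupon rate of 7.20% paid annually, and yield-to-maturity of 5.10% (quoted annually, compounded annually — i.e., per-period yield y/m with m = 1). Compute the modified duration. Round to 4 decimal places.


Answer: Modified duration = 4.1880

Derivation:
Coupon per period c = face * coupon_rate / m = 72.000000
Periods per year m = 1; per-period yield y/m = 0.051000
Number of cashflows N = 5
Cashflows (t years, CF_t, discount factor 1/(1+y/m)^(m*t), PV):
  t = 1.0000: CF_t = 72.000000, DF = 0.951475, PV = 68.506185
  t = 2.0000: CF_t = 72.000000, DF = 0.905304, PV = 65.181907
  t = 3.0000: CF_t = 72.000000, DF = 0.861374, PV = 62.018941
  t = 4.0000: CF_t = 72.000000, DF = 0.819576, PV = 59.009459
  t = 5.0000: CF_t = 1072.000000, DF = 0.779806, PV = 835.951738
Price P = sum_t PV_t = 1090.668230
First compute Macaulay numerator sum_t t * PV_t:
  t * PV_t at t = 1.0000: 68.506185
  t * PV_t at t = 2.0000: 130.363815
  t * PV_t at t = 3.0000: 186.056824
  t * PV_t at t = 4.0000: 236.037836
  t * PV_t at t = 5.0000: 4179.758692
Macaulay duration D = 4800.723350 / 1090.668230 = 4.401635
Modified duration = D / (1 + y/m) = 4.401635 / (1 + 0.051000) = 4.188045
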